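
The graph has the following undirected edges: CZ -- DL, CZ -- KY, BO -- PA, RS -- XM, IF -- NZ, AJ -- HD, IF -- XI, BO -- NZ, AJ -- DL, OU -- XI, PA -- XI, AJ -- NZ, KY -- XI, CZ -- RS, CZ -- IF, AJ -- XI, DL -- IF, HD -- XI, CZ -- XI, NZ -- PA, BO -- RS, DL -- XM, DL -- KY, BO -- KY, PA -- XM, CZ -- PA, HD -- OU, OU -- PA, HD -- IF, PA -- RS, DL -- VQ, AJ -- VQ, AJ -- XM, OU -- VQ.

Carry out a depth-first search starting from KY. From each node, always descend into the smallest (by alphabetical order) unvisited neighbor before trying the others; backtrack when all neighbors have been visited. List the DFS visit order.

KY → BO → NZ → AJ → DL → CZ → IF → HD → OU → PA → RS → XM → XI → VQ

Visit KY
KY → BO
BO → NZ
NZ → AJ
AJ → DL
DL → CZ
CZ → IF
IF → HD
HD → OU
OU → PA
PA → RS
RS → XM
PA → XI
OU → VQ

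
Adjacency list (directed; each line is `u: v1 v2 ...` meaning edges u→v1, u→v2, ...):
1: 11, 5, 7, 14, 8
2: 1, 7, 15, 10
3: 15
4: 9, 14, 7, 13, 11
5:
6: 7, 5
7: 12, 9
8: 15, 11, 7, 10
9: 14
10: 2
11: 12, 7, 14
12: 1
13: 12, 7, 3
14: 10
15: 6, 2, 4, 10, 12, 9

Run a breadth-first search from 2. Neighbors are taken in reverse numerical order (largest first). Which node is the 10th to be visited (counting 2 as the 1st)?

Visit 2; enqueue 15, 10, 7, 1 → queue [15, 10, 7, 1]
Visit 15; enqueue 12, 9, 6, 4 → queue [10, 7, 1, 12, 9, 6, 4]
Visit 10 → queue [7, 1, 12, 9, 6, 4]
Visit 7 → queue [1, 12, 9, 6, 4]
Visit 1; enqueue 14, 11, 8, 5 → queue [12, 9, 6, 4, 14, 11, 8, 5]
Visit 12 → queue [9, 6, 4, 14, 11, 8, 5]
Visit 9 → queue [6, 4, 14, 11, 8, 5]
Visit 6 → queue [4, 14, 11, 8, 5]
Visit 4; enqueue 13 → queue [14, 11, 8, 5, 13]
Visit 14 → queue [11, 8, 5, 13]
Visit 11 → queue [8, 5, 13]
Visit 8 → queue [5, 13]
Visit 5 → queue [13]
Visit 13; enqueue 3 → queue [3]
Visit 3 → queue []

Visit order: 2, 15, 10, 7, 1, 12, 9, 6, 4, 14, 11, 8, 5, 13, 3

14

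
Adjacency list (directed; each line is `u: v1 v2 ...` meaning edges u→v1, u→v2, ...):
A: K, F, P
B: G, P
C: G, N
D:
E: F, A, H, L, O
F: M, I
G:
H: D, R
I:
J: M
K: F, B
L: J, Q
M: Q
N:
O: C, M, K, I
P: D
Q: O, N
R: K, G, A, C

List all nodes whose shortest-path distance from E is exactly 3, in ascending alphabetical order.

Level 0: E
Level 1: A, F, H, L, O
Level 2: C, D, I, J, K, M, P, Q, R
Level 3: B, G, N

B, G, N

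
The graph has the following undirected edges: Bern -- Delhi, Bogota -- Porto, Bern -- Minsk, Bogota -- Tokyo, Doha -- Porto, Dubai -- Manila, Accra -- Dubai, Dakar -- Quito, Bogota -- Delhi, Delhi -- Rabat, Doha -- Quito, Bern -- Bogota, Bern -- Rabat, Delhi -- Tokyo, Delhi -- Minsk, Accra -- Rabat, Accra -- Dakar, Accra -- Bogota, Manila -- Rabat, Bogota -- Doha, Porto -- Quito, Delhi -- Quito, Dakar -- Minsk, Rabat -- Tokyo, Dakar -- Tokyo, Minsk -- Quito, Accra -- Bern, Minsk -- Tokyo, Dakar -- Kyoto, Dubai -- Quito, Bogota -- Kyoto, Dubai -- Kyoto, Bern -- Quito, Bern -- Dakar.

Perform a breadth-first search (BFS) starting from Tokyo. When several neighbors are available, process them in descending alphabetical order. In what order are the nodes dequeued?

Tokyo -> Rabat -> Minsk -> Delhi -> Dakar -> Bogota -> Manila -> Bern -> Accra -> Quito -> Kyoto -> Porto -> Doha -> Dubai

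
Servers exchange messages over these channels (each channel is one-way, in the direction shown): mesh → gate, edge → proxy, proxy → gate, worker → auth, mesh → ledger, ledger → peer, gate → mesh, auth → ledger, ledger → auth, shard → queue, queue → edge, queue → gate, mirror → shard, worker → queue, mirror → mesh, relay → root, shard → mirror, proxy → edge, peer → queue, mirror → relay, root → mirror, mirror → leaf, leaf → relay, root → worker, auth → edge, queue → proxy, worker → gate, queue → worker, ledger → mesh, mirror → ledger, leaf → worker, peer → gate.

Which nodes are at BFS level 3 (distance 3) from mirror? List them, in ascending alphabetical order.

Level 0: mirror
Level 1: leaf, ledger, mesh, relay, shard
Level 2: auth, gate, peer, queue, root, worker
Level 3: edge, proxy

edge, proxy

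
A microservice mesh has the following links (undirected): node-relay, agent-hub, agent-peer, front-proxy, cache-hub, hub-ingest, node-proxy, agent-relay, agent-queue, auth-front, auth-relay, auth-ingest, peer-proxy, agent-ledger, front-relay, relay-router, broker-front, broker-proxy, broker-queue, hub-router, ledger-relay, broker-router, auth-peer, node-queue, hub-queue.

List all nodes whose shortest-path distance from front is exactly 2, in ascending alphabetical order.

agent, ingest, ledger, node, peer, queue, router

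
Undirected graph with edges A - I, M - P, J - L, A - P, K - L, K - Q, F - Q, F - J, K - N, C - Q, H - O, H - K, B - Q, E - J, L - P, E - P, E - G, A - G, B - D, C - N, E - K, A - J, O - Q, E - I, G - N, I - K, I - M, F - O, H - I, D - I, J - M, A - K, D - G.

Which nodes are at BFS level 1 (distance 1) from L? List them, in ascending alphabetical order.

Level 0: L
Level 1: J, K, P
Level 2: A, E, F, H, I, M, N, Q
Level 3: B, C, D, G, O

J, K, P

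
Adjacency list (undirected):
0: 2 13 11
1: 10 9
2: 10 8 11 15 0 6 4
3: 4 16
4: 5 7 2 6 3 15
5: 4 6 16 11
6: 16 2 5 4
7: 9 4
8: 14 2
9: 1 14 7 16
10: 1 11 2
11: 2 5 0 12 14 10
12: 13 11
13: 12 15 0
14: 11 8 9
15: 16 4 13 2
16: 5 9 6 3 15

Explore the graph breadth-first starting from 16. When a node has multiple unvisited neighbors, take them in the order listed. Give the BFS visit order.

Visit 16; enqueue 5, 9, 6, 3, 15 → queue [5, 9, 6, 3, 15]
Visit 5; enqueue 4, 11 → queue [9, 6, 3, 15, 4, 11]
Visit 9; enqueue 1, 14, 7 → queue [6, 3, 15, 4, 11, 1, 14, 7]
Visit 6; enqueue 2 → queue [3, 15, 4, 11, 1, 14, 7, 2]
Visit 3 → queue [15, 4, 11, 1, 14, 7, 2]
Visit 15; enqueue 13 → queue [4, 11, 1, 14, 7, 2, 13]
Visit 4 → queue [11, 1, 14, 7, 2, 13]
Visit 11; enqueue 0, 12, 10 → queue [1, 14, 7, 2, 13, 0, 12, 10]
Visit 1 → queue [14, 7, 2, 13, 0, 12, 10]
Visit 14; enqueue 8 → queue [7, 2, 13, 0, 12, 10, 8]
Visit 7 → queue [2, 13, 0, 12, 10, 8]
Visit 2 → queue [13, 0, 12, 10, 8]
Visit 13 → queue [0, 12, 10, 8]
Visit 0 → queue [12, 10, 8]
Visit 12 → queue [10, 8]
Visit 10 → queue [8]
Visit 8 → queue []

16 → 5 → 9 → 6 → 3 → 15 → 4 → 11 → 1 → 14 → 7 → 2 → 13 → 0 → 12 → 10 → 8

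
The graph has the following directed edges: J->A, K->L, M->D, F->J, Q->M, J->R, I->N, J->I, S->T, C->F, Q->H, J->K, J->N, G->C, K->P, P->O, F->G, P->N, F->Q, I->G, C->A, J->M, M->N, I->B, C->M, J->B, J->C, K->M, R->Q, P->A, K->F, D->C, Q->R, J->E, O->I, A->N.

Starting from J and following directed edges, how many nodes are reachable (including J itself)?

18

BFS from J visits: J, A, B, C, E, I, K, M, N, R, F, G, L, P, D, Q, O, H
Reachable nodes: 18 of 20 total.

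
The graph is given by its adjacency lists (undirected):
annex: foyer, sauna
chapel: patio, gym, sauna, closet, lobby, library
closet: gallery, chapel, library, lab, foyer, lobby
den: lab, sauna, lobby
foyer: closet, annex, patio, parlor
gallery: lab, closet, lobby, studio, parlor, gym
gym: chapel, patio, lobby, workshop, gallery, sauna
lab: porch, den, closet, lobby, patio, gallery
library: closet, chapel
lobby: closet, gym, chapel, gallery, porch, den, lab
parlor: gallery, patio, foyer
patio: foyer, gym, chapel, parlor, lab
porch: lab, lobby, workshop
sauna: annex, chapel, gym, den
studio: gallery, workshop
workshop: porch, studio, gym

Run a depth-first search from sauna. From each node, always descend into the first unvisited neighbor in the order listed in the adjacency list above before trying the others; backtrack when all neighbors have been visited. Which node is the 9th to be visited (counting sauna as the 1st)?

gym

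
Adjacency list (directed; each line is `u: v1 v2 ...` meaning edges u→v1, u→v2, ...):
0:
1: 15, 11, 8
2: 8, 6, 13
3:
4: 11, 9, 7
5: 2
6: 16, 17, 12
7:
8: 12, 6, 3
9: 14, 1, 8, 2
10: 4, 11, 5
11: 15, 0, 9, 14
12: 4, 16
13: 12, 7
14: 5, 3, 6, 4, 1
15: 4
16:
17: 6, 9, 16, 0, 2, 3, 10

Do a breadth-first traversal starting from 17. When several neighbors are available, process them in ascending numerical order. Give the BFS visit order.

Visit 17; enqueue 0, 2, 3, 6, 9, 10, 16 → queue [0, 2, 3, 6, 9, 10, 16]
Visit 0 → queue [2, 3, 6, 9, 10, 16]
Visit 2; enqueue 8, 13 → queue [3, 6, 9, 10, 16, 8, 13]
Visit 3 → queue [6, 9, 10, 16, 8, 13]
Visit 6; enqueue 12 → queue [9, 10, 16, 8, 13, 12]
Visit 9; enqueue 1, 14 → queue [10, 16, 8, 13, 12, 1, 14]
Visit 10; enqueue 4, 5, 11 → queue [16, 8, 13, 12, 1, 14, 4, 5, 11]
Visit 16 → queue [8, 13, 12, 1, 14, 4, 5, 11]
Visit 8 → queue [13, 12, 1, 14, 4, 5, 11]
Visit 13; enqueue 7 → queue [12, 1, 14, 4, 5, 11, 7]
Visit 12 → queue [1, 14, 4, 5, 11, 7]
Visit 1; enqueue 15 → queue [14, 4, 5, 11, 7, 15]
Visit 14 → queue [4, 5, 11, 7, 15]
Visit 4 → queue [5, 11, 7, 15]
Visit 5 → queue [11, 7, 15]
Visit 11 → queue [7, 15]
Visit 7 → queue [15]
Visit 15 → queue []

17, 0, 2, 3, 6, 9, 10, 16, 8, 13, 12, 1, 14, 4, 5, 11, 7, 15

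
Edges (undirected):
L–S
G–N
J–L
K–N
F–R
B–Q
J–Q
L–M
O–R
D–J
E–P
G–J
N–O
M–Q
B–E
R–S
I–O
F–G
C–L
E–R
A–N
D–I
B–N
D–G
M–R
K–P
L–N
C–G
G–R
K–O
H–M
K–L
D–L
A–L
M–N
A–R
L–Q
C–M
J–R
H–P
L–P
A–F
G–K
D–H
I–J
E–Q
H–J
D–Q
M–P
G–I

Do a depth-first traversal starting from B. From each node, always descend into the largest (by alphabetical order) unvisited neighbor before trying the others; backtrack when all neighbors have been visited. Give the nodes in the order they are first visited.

B → Q → M → R → S → L → P → K → O → N → G → J → I → D → H → F → A → C → E

Visit B
B → Q
Q → M
M → R
R → S
S → L
L → P
P → K
K → O
O → N
N → G
G → J
J → I
I → D
D → H
G → F
F → A
G → C
P → E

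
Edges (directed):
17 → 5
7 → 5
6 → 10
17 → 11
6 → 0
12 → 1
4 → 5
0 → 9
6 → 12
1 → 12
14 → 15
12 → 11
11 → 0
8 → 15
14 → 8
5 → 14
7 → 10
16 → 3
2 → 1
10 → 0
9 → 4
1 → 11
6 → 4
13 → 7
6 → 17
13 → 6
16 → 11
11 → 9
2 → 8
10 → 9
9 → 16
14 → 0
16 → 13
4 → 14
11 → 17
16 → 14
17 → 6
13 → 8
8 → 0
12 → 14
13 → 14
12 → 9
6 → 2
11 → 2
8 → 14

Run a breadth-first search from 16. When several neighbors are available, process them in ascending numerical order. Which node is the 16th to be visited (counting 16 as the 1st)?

Visit 16; enqueue 3, 11, 13, 14 → queue [3, 11, 13, 14]
Visit 3 → queue [11, 13, 14]
Visit 11; enqueue 0, 2, 9, 17 → queue [13, 14, 0, 2, 9, 17]
Visit 13; enqueue 6, 7, 8 → queue [14, 0, 2, 9, 17, 6, 7, 8]
Visit 14; enqueue 15 → queue [0, 2, 9, 17, 6, 7, 8, 15]
Visit 0 → queue [2, 9, 17, 6, 7, 8, 15]
Visit 2; enqueue 1 → queue [9, 17, 6, 7, 8, 15, 1]
Visit 9; enqueue 4 → queue [17, 6, 7, 8, 15, 1, 4]
Visit 17; enqueue 5 → queue [6, 7, 8, 15, 1, 4, 5]
Visit 6; enqueue 10, 12 → queue [7, 8, 15, 1, 4, 5, 10, 12]
Visit 7 → queue [8, 15, 1, 4, 5, 10, 12]
Visit 8 → queue [15, 1, 4, 5, 10, 12]
Visit 15 → queue [1, 4, 5, 10, 12]
Visit 1 → queue [4, 5, 10, 12]
Visit 4 → queue [5, 10, 12]
Visit 5 → queue [10, 12]
Visit 10 → queue [12]
Visit 12 → queue []

Visit order: 16, 3, 11, 13, 14, 0, 2, 9, 17, 6, 7, 8, 15, 1, 4, 5, 10, 12

5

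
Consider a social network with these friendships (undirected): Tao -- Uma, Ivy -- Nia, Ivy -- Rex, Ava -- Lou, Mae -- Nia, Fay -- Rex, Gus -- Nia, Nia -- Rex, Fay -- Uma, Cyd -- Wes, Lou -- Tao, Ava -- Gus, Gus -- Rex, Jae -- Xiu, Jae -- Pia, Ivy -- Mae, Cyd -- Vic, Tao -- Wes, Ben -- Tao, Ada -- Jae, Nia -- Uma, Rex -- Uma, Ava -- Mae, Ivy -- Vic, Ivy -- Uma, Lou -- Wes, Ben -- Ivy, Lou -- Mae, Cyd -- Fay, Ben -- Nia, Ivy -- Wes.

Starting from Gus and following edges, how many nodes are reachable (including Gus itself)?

BFS from Gus visits: Gus, Ava, Nia, Rex, Lou, Mae, Ben, Ivy, Uma, Fay, Tao, Wes, Vic, Cyd
Reachable nodes: 14 of 18 total.

14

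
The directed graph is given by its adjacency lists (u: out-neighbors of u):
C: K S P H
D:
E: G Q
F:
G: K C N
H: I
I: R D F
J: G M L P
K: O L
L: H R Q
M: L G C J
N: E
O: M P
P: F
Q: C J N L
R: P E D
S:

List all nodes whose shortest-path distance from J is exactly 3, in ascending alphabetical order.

D, E, I, O, S

Level 0: J
Level 1: G, L, M, P
Level 2: C, F, H, K, N, Q, R
Level 3: D, E, I, O, S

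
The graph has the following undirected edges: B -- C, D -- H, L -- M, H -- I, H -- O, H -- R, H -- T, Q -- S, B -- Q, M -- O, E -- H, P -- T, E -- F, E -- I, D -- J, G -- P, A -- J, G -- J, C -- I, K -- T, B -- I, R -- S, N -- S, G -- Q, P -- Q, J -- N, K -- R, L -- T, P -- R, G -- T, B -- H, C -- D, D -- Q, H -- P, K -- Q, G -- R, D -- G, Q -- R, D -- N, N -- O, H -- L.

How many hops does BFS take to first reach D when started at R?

Level 0: R
Level 1: G, H, K, P, Q, S
Level 2: B, D, E, I, J, L, N, O, T
Level 3: A, C, F, M
D first appears at level 2.

2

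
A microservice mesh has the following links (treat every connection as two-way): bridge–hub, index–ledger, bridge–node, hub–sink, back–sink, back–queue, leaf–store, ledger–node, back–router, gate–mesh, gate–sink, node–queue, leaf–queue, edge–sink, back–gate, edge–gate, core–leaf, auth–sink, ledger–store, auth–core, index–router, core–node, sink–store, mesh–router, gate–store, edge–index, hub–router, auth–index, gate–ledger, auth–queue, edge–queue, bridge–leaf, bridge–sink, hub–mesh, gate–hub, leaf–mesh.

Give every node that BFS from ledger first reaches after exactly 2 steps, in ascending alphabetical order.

Level 0: ledger
Level 1: gate, index, node, store
Level 2: auth, back, bridge, core, edge, hub, leaf, mesh, queue, router, sink

auth, back, bridge, core, edge, hub, leaf, mesh, queue, router, sink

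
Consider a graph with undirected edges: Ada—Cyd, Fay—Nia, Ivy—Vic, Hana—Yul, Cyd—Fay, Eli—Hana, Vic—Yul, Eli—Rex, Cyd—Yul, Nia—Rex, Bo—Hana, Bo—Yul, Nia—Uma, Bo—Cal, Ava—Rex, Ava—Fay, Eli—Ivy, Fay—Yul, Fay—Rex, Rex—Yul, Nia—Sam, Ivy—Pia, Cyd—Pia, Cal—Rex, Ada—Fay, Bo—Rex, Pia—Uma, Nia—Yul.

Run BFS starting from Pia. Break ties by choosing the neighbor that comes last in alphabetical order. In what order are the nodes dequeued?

Pia → Uma → Ivy → Cyd → Nia → Vic → Eli → Yul → Fay → Ada → Sam → Rex → Hana → Bo → Ava → Cal

Visit Pia; enqueue Uma, Ivy, Cyd → queue [Uma, Ivy, Cyd]
Visit Uma; enqueue Nia → queue [Ivy, Cyd, Nia]
Visit Ivy; enqueue Vic, Eli → queue [Cyd, Nia, Vic, Eli]
Visit Cyd; enqueue Yul, Fay, Ada → queue [Nia, Vic, Eli, Yul, Fay, Ada]
Visit Nia; enqueue Sam, Rex → queue [Vic, Eli, Yul, Fay, Ada, Sam, Rex]
Visit Vic → queue [Eli, Yul, Fay, Ada, Sam, Rex]
Visit Eli; enqueue Hana → queue [Yul, Fay, Ada, Sam, Rex, Hana]
Visit Yul; enqueue Bo → queue [Fay, Ada, Sam, Rex, Hana, Bo]
Visit Fay; enqueue Ava → queue [Ada, Sam, Rex, Hana, Bo, Ava]
Visit Ada → queue [Sam, Rex, Hana, Bo, Ava]
Visit Sam → queue [Rex, Hana, Bo, Ava]
Visit Rex; enqueue Cal → queue [Hana, Bo, Ava, Cal]
Visit Hana → queue [Bo, Ava, Cal]
Visit Bo → queue [Ava, Cal]
Visit Ava → queue [Cal]
Visit Cal → queue []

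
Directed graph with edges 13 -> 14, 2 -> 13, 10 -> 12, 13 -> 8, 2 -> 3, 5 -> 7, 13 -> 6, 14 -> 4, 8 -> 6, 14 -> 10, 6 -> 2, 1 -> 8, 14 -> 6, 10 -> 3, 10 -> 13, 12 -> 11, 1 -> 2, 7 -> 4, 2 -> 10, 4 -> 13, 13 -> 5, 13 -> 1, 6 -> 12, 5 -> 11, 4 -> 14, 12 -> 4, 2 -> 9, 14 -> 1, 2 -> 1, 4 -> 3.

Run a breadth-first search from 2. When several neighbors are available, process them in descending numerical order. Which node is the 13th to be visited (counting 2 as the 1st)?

Visit 2; enqueue 13, 10, 9, 3, 1 → queue [13, 10, 9, 3, 1]
Visit 13; enqueue 14, 8, 6, 5 → queue [10, 9, 3, 1, 14, 8, 6, 5]
Visit 10; enqueue 12 → queue [9, 3, 1, 14, 8, 6, 5, 12]
Visit 9 → queue [3, 1, 14, 8, 6, 5, 12]
Visit 3 → queue [1, 14, 8, 6, 5, 12]
Visit 1 → queue [14, 8, 6, 5, 12]
Visit 14; enqueue 4 → queue [8, 6, 5, 12, 4]
Visit 8 → queue [6, 5, 12, 4]
Visit 6 → queue [5, 12, 4]
Visit 5; enqueue 11, 7 → queue [12, 4, 11, 7]
Visit 12 → queue [4, 11, 7]
Visit 4 → queue [11, 7]
Visit 11 → queue [7]
Visit 7 → queue []

Visit order: 2, 13, 10, 9, 3, 1, 14, 8, 6, 5, 12, 4, 11, 7

11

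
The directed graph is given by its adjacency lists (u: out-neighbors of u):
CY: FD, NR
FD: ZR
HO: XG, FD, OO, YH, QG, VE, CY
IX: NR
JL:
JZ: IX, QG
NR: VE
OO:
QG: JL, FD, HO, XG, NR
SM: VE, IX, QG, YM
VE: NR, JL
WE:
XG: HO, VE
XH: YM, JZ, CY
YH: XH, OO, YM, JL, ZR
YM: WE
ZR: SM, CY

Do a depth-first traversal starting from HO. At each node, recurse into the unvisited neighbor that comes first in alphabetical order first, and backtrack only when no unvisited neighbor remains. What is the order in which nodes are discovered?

Visit HO
HO → CY
CY → FD
FD → ZR
ZR → SM
SM → IX
IX → NR
NR → VE
VE → JL
SM → QG
QG → XG
SM → YM
YM → WE
HO → OO
HO → YH
YH → XH
XH → JZ

HO, CY, FD, ZR, SM, IX, NR, VE, JL, QG, XG, YM, WE, OO, YH, XH, JZ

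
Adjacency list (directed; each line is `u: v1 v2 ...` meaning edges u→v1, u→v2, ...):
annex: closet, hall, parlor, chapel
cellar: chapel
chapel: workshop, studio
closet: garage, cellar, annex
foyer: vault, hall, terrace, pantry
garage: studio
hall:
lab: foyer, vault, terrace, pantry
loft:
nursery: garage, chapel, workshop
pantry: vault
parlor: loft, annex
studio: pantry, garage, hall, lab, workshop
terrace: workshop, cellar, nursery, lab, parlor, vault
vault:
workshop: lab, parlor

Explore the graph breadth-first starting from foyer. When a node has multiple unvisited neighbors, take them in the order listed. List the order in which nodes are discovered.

Visit foyer; enqueue vault, hall, terrace, pantry → queue [vault, hall, terrace, pantry]
Visit vault → queue [hall, terrace, pantry]
Visit hall → queue [terrace, pantry]
Visit terrace; enqueue workshop, cellar, nursery, lab, parlor → queue [pantry, workshop, cellar, nursery, lab, parlor]
Visit pantry → queue [workshop, cellar, nursery, lab, parlor]
Visit workshop → queue [cellar, nursery, lab, parlor]
Visit cellar; enqueue chapel → queue [nursery, lab, parlor, chapel]
Visit nursery; enqueue garage → queue [lab, parlor, chapel, garage]
Visit lab → queue [parlor, chapel, garage]
Visit parlor; enqueue loft, annex → queue [chapel, garage, loft, annex]
Visit chapel; enqueue studio → queue [garage, loft, annex, studio]
Visit garage → queue [loft, annex, studio]
Visit loft → queue [annex, studio]
Visit annex; enqueue closet → queue [studio, closet]
Visit studio → queue [closet]
Visit closet → queue []

foyer, vault, hall, terrace, pantry, workshop, cellar, nursery, lab, parlor, chapel, garage, loft, annex, studio, closet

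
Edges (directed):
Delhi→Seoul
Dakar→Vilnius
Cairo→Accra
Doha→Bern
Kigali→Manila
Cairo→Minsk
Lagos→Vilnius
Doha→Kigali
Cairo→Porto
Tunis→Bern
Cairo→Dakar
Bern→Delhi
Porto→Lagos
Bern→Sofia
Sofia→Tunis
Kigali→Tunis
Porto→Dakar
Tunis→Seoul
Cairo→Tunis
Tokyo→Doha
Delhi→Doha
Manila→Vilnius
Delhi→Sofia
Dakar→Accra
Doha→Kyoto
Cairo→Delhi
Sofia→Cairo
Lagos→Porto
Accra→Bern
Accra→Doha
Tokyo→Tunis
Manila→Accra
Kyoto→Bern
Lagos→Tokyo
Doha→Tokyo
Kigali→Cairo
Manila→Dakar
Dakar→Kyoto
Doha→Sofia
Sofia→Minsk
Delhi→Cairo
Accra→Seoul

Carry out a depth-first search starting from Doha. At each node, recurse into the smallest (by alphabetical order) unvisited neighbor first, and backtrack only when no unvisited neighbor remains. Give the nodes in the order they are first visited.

Doha -> Bern -> Delhi -> Cairo -> Accra -> Seoul -> Dakar -> Kyoto -> Vilnius -> Minsk -> Porto -> Lagos -> Tokyo -> Tunis -> Sofia -> Kigali -> Manila

Visit Doha
Doha → Bern
Bern → Delhi
Delhi → Cairo
Cairo → Accra
Accra → Seoul
Cairo → Dakar
Dakar → Kyoto
Dakar → Vilnius
Cairo → Minsk
Cairo → Porto
Porto → Lagos
Lagos → Tokyo
Tokyo → Tunis
Delhi → Sofia
Doha → Kigali
Kigali → Manila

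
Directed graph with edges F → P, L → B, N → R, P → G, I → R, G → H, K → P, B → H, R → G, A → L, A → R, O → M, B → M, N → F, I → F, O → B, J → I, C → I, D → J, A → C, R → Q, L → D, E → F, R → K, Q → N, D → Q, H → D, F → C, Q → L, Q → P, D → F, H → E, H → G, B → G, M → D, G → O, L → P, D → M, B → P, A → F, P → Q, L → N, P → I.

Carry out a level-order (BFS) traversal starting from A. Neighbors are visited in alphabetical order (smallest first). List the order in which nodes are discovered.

A, C, F, L, R, I, P, B, D, N, G, K, Q, H, M, J, O, E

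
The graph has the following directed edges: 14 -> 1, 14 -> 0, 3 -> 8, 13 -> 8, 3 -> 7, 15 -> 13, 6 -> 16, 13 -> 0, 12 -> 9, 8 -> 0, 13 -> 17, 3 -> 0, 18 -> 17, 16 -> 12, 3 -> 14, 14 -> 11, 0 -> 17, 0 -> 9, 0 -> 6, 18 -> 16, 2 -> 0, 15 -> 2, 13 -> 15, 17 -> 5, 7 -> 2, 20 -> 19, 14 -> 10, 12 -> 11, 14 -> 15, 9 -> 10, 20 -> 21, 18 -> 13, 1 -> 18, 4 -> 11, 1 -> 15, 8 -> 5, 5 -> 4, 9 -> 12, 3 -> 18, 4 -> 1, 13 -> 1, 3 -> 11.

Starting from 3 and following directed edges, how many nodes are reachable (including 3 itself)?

19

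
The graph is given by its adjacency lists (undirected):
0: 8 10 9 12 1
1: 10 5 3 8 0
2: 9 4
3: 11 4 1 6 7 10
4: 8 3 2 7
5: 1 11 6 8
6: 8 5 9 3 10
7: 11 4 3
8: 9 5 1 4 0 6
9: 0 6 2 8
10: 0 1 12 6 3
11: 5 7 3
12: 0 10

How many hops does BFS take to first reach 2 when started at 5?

Level 0: 5
Level 1: 1, 6, 8, 11
Level 2: 0, 3, 4, 7, 9, 10
Level 3: 2, 12
2 first appears at level 3.

3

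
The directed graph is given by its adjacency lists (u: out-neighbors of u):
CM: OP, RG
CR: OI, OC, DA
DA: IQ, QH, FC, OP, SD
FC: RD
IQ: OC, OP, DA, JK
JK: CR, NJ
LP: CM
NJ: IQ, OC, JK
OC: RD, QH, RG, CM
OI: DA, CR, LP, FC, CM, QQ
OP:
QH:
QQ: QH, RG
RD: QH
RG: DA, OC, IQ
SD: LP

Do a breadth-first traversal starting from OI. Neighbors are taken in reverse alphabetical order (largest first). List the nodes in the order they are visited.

OI QQ LP FC DA CR CM RG QH RD SD OP IQ OC JK NJ

Visit OI; enqueue QQ, LP, FC, DA, CR, CM → queue [QQ, LP, FC, DA, CR, CM]
Visit QQ; enqueue RG, QH → queue [LP, FC, DA, CR, CM, RG, QH]
Visit LP → queue [FC, DA, CR, CM, RG, QH]
Visit FC; enqueue RD → queue [DA, CR, CM, RG, QH, RD]
Visit DA; enqueue SD, OP, IQ → queue [CR, CM, RG, QH, RD, SD, OP, IQ]
Visit CR; enqueue OC → queue [CM, RG, QH, RD, SD, OP, IQ, OC]
Visit CM → queue [RG, QH, RD, SD, OP, IQ, OC]
Visit RG → queue [QH, RD, SD, OP, IQ, OC]
Visit QH → queue [RD, SD, OP, IQ, OC]
Visit RD → queue [SD, OP, IQ, OC]
Visit SD → queue [OP, IQ, OC]
Visit OP → queue [IQ, OC]
Visit IQ; enqueue JK → queue [OC, JK]
Visit OC → queue [JK]
Visit JK; enqueue NJ → queue [NJ]
Visit NJ → queue []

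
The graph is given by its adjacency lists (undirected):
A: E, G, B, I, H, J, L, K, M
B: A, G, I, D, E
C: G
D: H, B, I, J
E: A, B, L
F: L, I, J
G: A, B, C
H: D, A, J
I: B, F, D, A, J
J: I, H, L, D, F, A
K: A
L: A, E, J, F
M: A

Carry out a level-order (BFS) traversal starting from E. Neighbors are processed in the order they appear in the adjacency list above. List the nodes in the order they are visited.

Visit E; enqueue A, B, L → queue [A, B, L]
Visit A; enqueue G, I, H, J, K, M → queue [B, L, G, I, H, J, K, M]
Visit B; enqueue D → queue [L, G, I, H, J, K, M, D]
Visit L; enqueue F → queue [G, I, H, J, K, M, D, F]
Visit G; enqueue C → queue [I, H, J, K, M, D, F, C]
Visit I → queue [H, J, K, M, D, F, C]
Visit H → queue [J, K, M, D, F, C]
Visit J → queue [K, M, D, F, C]
Visit K → queue [M, D, F, C]
Visit M → queue [D, F, C]
Visit D → queue [F, C]
Visit F → queue [C]
Visit C → queue []

E, A, B, L, G, I, H, J, K, M, D, F, C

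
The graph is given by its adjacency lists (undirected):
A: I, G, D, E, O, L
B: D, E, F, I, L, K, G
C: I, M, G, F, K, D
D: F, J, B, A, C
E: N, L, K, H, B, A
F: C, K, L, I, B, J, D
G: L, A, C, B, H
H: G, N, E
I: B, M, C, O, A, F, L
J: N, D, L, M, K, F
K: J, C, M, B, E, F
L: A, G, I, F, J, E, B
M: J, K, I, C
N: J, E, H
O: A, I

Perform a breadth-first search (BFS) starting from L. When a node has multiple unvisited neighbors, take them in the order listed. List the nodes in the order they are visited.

Visit L; enqueue A, G, I, F, J, E, B → queue [A, G, I, F, J, E, B]
Visit A; enqueue D, O → queue [G, I, F, J, E, B, D, O]
Visit G; enqueue C, H → queue [I, F, J, E, B, D, O, C, H]
Visit I; enqueue M → queue [F, J, E, B, D, O, C, H, M]
Visit F; enqueue K → queue [J, E, B, D, O, C, H, M, K]
Visit J; enqueue N → queue [E, B, D, O, C, H, M, K, N]
Visit E → queue [B, D, O, C, H, M, K, N]
Visit B → queue [D, O, C, H, M, K, N]
Visit D → queue [O, C, H, M, K, N]
Visit O → queue [C, H, M, K, N]
Visit C → queue [H, M, K, N]
Visit H → queue [M, K, N]
Visit M → queue [K, N]
Visit K → queue [N]
Visit N → queue []

L → A → G → I → F → J → E → B → D → O → C → H → M → K → N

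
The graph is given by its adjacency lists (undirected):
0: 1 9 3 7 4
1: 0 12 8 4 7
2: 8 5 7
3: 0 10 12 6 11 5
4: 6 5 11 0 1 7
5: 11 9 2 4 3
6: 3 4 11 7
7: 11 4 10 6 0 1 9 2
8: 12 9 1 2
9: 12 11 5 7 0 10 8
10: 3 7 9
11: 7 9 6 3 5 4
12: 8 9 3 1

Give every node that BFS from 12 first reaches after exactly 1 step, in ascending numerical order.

Level 0: 12
Level 1: 1, 3, 8, 9
Level 2: 0, 2, 4, 5, 6, 7, 10, 11

1, 3, 8, 9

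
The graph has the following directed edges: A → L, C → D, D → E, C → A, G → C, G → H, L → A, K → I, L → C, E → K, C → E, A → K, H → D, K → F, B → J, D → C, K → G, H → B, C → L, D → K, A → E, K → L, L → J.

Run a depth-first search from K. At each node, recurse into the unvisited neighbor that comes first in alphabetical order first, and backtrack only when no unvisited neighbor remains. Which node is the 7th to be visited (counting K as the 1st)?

L

Visit K
K → F
K → G
G → C
C → A
A → E
A → L
L → J
C → D
G → H
H → B
K → I

Visit order: K, F, G, C, A, E, L, J, D, H, B, I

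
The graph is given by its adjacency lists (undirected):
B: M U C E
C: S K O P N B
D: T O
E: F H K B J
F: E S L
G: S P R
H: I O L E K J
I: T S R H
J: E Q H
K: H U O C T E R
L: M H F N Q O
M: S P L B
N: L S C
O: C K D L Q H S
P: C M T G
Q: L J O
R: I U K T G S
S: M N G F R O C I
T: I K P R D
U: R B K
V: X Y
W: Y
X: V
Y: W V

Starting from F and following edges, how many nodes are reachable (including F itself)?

BFS from F visits: F, S, L, E, R, O, N, M, I, G, C, Q, H, K, J, B, U, T, D, P
Reachable nodes: 20 of 24 total.

20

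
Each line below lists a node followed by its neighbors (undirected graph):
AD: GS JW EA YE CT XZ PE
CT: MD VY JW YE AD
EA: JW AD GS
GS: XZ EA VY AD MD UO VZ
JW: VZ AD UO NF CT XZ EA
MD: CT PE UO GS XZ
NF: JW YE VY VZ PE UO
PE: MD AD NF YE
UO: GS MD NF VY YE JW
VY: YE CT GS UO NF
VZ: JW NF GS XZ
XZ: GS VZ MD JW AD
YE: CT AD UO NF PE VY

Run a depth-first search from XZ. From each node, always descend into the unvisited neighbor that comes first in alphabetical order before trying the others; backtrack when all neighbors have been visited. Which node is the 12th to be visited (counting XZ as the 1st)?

YE

Visit XZ
XZ → AD
AD → CT
CT → JW
JW → EA
EA → GS
GS → MD
MD → PE
PE → NF
NF → UO
UO → VY
VY → YE
NF → VZ

Visit order: XZ, AD, CT, JW, EA, GS, MD, PE, NF, UO, VY, YE, VZ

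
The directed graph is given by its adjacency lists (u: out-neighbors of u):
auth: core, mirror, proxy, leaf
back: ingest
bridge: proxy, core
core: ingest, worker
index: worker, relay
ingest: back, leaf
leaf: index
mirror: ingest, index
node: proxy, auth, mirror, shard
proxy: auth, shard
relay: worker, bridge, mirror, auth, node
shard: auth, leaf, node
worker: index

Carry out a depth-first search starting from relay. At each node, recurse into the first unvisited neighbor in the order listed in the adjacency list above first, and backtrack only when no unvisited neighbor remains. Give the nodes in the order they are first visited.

Visit relay
relay → worker
worker → index
relay → bridge
bridge → proxy
proxy → auth
auth → core
core → ingest
ingest → back
ingest → leaf
auth → mirror
proxy → shard
shard → node

relay worker index bridge proxy auth core ingest back leaf mirror shard node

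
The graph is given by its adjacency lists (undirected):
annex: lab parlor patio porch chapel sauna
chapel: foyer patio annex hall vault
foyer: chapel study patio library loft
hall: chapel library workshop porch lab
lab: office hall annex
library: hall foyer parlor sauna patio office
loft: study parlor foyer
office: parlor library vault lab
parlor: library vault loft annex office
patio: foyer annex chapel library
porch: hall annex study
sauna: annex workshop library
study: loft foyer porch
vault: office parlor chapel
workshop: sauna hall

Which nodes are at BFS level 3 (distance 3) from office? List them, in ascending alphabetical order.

porch, study, workshop

Level 0: office
Level 1: lab, library, parlor, vault
Level 2: annex, chapel, foyer, hall, loft, patio, sauna
Level 3: porch, study, workshop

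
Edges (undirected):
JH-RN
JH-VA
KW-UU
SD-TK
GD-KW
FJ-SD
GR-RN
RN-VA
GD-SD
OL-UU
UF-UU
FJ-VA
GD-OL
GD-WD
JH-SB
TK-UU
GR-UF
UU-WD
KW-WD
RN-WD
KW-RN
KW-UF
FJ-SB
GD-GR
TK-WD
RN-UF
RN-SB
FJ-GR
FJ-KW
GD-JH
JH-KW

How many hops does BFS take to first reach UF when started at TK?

Level 0: TK
Level 1: SD, UU, WD
Level 2: FJ, GD, KW, OL, RN, UF
Level 3: GR, JH, SB, VA
UF first appears at level 2.

2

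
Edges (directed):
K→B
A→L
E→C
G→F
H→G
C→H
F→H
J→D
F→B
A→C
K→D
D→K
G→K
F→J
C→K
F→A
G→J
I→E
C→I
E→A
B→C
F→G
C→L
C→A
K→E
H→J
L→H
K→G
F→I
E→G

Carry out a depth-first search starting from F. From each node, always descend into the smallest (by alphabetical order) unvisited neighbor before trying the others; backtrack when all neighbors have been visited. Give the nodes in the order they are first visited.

F -> A -> C -> H -> G -> J -> D -> K -> B -> E -> I -> L

Visit F
F → A
A → C
C → H
H → G
G → J
J → D
D → K
K → B
K → E
C → I
C → L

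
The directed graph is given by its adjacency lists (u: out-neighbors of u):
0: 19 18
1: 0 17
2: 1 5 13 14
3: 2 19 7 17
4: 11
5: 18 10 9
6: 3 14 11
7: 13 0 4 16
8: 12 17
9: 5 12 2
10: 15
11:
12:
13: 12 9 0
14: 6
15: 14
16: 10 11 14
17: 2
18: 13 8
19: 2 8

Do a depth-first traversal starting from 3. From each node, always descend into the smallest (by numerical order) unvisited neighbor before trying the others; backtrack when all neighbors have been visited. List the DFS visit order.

3, 2, 1, 0, 18, 8, 12, 17, 13, 9, 5, 10, 15, 14, 6, 11, 19, 7, 4, 16

Visit 3
3 → 2
2 → 1
1 → 0
0 → 18
18 → 8
8 → 12
8 → 17
18 → 13
13 → 9
9 → 5
5 → 10
10 → 15
15 → 14
14 → 6
6 → 11
0 → 19
3 → 7
7 → 4
7 → 16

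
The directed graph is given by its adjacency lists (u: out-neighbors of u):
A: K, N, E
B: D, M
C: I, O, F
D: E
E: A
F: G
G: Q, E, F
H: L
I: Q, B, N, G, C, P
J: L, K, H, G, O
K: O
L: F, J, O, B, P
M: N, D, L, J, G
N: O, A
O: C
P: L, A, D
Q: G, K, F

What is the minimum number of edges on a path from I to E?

2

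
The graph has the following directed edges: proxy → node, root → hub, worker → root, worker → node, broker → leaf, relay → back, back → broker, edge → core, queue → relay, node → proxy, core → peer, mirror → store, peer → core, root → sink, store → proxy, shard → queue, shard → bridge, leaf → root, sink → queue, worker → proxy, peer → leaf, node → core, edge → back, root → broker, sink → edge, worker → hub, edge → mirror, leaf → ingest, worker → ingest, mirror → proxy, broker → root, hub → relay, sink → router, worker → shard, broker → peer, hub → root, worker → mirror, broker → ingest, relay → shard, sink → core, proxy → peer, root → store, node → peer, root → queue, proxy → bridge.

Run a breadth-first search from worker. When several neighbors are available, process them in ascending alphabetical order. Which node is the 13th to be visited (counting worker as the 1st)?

bridge

Visit worker; enqueue hub, ingest, mirror, node, proxy, root, shard → queue [hub, ingest, mirror, node, proxy, root, shard]
Visit hub; enqueue relay → queue [ingest, mirror, node, proxy, root, shard, relay]
Visit ingest → queue [mirror, node, proxy, root, shard, relay]
Visit mirror; enqueue store → queue [node, proxy, root, shard, relay, store]
Visit node; enqueue core, peer → queue [proxy, root, shard, relay, store, core, peer]
Visit proxy; enqueue bridge → queue [root, shard, relay, store, core, peer, bridge]
Visit root; enqueue broker, queue, sink → queue [shard, relay, store, core, peer, bridge, broker, queue, sink]
Visit shard → queue [relay, store, core, peer, bridge, broker, queue, sink]
Visit relay; enqueue back → queue [store, core, peer, bridge, broker, queue, sink, back]
Visit store → queue [core, peer, bridge, broker, queue, sink, back]
Visit core → queue [peer, bridge, broker, queue, sink, back]
Visit peer; enqueue leaf → queue [bridge, broker, queue, sink, back, leaf]
Visit bridge → queue [broker, queue, sink, back, leaf]
Visit broker → queue [queue, sink, back, leaf]
Visit queue → queue [sink, back, leaf]
Visit sink; enqueue edge, router → queue [back, leaf, edge, router]
Visit back → queue [leaf, edge, router]
Visit leaf → queue [edge, router]
Visit edge → queue [router]
Visit router → queue []

Visit order: worker, hub, ingest, mirror, node, proxy, root, shard, relay, store, core, peer, bridge, broker, queue, sink, back, leaf, edge, router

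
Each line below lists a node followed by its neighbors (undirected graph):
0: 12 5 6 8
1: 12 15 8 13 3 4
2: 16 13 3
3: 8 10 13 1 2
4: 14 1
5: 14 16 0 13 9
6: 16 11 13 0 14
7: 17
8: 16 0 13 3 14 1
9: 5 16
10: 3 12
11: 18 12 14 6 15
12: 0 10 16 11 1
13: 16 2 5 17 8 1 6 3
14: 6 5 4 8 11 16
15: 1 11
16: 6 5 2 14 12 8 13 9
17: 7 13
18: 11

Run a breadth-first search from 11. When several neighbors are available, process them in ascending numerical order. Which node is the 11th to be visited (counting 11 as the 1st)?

10

Visit 11; enqueue 6, 12, 14, 15, 18 → queue [6, 12, 14, 15, 18]
Visit 6; enqueue 0, 13, 16 → queue [12, 14, 15, 18, 0, 13, 16]
Visit 12; enqueue 1, 10 → queue [14, 15, 18, 0, 13, 16, 1, 10]
Visit 14; enqueue 4, 5, 8 → queue [15, 18, 0, 13, 16, 1, 10, 4, 5, 8]
Visit 15 → queue [18, 0, 13, 16, 1, 10, 4, 5, 8]
Visit 18 → queue [0, 13, 16, 1, 10, 4, 5, 8]
Visit 0 → queue [13, 16, 1, 10, 4, 5, 8]
Visit 13; enqueue 2, 3, 17 → queue [16, 1, 10, 4, 5, 8, 2, 3, 17]
Visit 16; enqueue 9 → queue [1, 10, 4, 5, 8, 2, 3, 17, 9]
Visit 1 → queue [10, 4, 5, 8, 2, 3, 17, 9]
Visit 10 → queue [4, 5, 8, 2, 3, 17, 9]
Visit 4 → queue [5, 8, 2, 3, 17, 9]
Visit 5 → queue [8, 2, 3, 17, 9]
Visit 8 → queue [2, 3, 17, 9]
Visit 2 → queue [3, 17, 9]
Visit 3 → queue [17, 9]
Visit 17; enqueue 7 → queue [9, 7]
Visit 9 → queue [7]
Visit 7 → queue []

Visit order: 11, 6, 12, 14, 15, 18, 0, 13, 16, 1, 10, 4, 5, 8, 2, 3, 17, 9, 7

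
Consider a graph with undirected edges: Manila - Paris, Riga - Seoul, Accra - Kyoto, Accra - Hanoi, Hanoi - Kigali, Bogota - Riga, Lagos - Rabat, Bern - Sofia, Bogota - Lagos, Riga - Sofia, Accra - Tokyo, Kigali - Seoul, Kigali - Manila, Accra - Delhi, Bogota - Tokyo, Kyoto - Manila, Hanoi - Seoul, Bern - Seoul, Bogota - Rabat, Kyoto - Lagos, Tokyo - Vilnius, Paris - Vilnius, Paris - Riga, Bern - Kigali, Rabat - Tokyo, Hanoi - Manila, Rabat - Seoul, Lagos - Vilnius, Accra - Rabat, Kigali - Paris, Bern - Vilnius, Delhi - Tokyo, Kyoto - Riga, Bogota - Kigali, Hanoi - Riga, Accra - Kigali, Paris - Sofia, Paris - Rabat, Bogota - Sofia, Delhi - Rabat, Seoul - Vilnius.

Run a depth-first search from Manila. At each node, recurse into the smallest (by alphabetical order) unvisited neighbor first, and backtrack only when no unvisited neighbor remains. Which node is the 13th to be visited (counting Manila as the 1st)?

Vilnius

Visit Manila
Manila → Hanoi
Hanoi → Accra
Accra → Delhi
Delhi → Rabat
Rabat → Bogota
Bogota → Kigali
Kigali → Bern
Bern → Seoul
Seoul → Riga
Riga → Kyoto
Kyoto → Lagos
Lagos → Vilnius
Vilnius → Paris
Paris → Sofia
Vilnius → Tokyo

Visit order: Manila, Hanoi, Accra, Delhi, Rabat, Bogota, Kigali, Bern, Seoul, Riga, Kyoto, Lagos, Vilnius, Paris, Sofia, Tokyo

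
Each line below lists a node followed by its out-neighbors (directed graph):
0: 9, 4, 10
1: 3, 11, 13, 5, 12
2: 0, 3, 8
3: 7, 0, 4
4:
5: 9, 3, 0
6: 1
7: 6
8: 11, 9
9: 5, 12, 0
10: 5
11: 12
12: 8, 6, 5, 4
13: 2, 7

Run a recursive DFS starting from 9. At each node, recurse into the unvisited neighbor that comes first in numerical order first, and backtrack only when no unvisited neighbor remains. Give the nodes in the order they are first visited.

9 0 4 10 5 3 7 6 1 11 12 8 13 2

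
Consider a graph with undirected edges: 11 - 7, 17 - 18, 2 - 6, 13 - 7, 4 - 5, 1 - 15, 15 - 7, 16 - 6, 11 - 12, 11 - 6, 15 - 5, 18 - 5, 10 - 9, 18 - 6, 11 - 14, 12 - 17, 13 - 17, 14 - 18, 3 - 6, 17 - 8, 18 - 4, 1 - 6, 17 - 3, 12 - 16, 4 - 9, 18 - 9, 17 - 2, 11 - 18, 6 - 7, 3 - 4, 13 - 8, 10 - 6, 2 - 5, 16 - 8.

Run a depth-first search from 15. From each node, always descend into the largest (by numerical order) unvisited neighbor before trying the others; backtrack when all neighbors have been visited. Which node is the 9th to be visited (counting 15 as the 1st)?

Visit 15
15 → 7
7 → 13
13 → 17
17 → 18
18 → 14
14 → 11
11 → 12
12 → 16
16 → 8
16 → 6
6 → 10
10 → 9
9 → 4
4 → 5
5 → 2
4 → 3
6 → 1

Visit order: 15, 7, 13, 17, 18, 14, 11, 12, 16, 8, 6, 10, 9, 4, 5, 2, 3, 1

16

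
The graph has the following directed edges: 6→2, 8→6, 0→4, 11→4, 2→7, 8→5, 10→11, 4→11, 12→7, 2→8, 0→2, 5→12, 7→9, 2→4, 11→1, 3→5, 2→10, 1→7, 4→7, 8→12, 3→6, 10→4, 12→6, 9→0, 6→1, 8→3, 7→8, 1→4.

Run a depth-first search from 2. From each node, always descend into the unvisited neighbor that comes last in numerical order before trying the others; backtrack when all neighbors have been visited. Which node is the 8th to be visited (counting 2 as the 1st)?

8

Visit 2
2 → 10
10 → 11
11 → 4
4 → 7
7 → 9
9 → 0
7 → 8
8 → 12
12 → 6
6 → 1
8 → 5
8 → 3

Visit order: 2, 10, 11, 4, 7, 9, 0, 8, 12, 6, 1, 5, 3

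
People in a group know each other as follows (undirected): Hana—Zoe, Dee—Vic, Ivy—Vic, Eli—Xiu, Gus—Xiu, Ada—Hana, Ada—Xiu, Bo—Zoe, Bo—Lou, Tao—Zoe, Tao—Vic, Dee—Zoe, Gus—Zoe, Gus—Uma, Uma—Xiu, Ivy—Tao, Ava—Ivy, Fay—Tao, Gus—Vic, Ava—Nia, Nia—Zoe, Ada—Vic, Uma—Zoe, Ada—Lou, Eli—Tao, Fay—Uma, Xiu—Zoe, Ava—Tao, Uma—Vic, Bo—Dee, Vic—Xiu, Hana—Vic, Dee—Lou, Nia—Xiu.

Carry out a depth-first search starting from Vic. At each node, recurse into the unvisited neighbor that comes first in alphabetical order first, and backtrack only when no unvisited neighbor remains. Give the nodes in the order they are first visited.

Vic, Ada, Hana, Zoe, Bo, Dee, Lou, Gus, Uma, Fay, Tao, Ava, Ivy, Nia, Xiu, Eli

Visit Vic
Vic → Ada
Ada → Hana
Hana → Zoe
Zoe → Bo
Bo → Dee
Dee → Lou
Zoe → Gus
Gus → Uma
Uma → Fay
Fay → Tao
Tao → Ava
Ava → Ivy
Ava → Nia
Nia → Xiu
Xiu → Eli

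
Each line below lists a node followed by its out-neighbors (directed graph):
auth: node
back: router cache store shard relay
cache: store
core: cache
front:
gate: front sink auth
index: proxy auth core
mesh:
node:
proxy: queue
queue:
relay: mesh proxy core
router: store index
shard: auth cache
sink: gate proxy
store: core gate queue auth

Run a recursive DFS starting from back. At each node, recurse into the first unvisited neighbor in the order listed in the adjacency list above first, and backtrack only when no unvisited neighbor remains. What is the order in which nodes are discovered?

back router store core cache gate front sink proxy queue auth node index shard relay mesh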